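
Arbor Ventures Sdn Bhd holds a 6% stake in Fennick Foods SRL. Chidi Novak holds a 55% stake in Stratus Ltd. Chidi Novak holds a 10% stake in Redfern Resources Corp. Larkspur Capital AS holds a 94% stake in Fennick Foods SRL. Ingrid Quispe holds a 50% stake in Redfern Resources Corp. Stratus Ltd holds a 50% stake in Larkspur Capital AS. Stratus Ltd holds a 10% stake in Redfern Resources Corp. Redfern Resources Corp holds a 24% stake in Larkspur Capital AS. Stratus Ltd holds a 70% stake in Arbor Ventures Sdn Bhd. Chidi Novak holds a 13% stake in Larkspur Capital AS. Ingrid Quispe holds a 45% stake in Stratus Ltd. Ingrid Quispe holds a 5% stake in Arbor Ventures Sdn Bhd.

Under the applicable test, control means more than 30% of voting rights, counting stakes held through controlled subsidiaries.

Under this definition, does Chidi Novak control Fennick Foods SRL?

Yes

Chidi holds 55% of Stratus, so Chidi controls Stratus.
Chidi and Stratus together hold 13% + 50% = 63% of Larkspur, so Chidi controls Larkspur.
Stratus holds 70% of Arbor, so Chidi controls Arbor.
Larkspur and Arbor together hold 94% + 6% = 100% of Fennick, so Chidi controls Fennick.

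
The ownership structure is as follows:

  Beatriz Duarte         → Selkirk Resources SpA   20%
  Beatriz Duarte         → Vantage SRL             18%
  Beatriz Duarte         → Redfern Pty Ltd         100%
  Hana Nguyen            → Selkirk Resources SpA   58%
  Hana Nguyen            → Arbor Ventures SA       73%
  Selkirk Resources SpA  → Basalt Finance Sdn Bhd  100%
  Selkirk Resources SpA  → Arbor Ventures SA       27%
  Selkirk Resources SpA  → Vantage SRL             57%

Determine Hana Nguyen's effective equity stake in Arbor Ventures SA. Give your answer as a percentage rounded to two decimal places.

88.66%

Hana reaches Arbor along 2 paths.
Via Selkirk: 58% × 27% = 15.66%.
Direct stake: 73% = 73%.
Total: 15.66% + 73% = 88.66%.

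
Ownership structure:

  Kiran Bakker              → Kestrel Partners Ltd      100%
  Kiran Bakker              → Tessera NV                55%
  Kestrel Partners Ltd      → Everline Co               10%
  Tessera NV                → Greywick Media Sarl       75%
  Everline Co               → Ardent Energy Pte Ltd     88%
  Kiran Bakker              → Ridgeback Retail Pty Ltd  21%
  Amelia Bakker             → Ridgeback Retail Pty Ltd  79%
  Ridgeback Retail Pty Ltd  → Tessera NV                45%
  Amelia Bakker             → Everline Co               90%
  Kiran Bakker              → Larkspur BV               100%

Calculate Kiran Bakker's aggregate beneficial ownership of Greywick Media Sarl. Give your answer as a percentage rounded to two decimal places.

48.34%

Kiran reaches Greywick along 2 paths.
Via Tessera: 55% × 75% = 41.25%.
Via Ridgeback → Tessera: 21% × 45% × 75% = 7.0875%.
Total: 41.25% + 7.0875% = 48.3375%.
Rounded: 48.34%.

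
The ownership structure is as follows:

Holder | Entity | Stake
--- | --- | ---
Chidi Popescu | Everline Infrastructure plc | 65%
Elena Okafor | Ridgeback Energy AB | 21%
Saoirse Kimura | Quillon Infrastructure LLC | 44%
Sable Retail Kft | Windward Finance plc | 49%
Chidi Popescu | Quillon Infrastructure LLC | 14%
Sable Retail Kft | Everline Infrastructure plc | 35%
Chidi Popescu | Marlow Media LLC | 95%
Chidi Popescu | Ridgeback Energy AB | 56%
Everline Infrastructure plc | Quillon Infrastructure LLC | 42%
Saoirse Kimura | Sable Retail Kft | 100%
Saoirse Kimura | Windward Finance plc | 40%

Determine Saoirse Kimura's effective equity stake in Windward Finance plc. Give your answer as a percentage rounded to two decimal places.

89.00%

Saoirse reaches Windward along 2 paths.
Via Sable: 100% × 49% = 49%.
Direct stake: 40% = 40%.
Total: 49% + 40% = 89%.
Rounded: 89.00%.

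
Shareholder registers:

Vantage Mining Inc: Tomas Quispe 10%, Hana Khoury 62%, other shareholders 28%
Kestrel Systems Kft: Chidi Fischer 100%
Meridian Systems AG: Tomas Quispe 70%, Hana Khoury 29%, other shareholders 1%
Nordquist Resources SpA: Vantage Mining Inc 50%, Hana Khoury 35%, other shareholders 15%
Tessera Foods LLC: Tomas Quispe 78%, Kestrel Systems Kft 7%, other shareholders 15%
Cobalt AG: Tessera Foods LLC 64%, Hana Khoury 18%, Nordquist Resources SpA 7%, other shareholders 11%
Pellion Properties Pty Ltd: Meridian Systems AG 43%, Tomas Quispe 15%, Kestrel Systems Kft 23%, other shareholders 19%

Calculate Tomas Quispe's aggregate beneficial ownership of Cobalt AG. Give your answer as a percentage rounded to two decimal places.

50.27%

Tomas reaches Cobalt along 2 paths.
Via Tessera: 78% × 64% = 49.92%.
Via Vantage → Nordquist: 10% × 50% × 7% = 0.35%.
Total: 49.92% + 0.35% = 50.27%.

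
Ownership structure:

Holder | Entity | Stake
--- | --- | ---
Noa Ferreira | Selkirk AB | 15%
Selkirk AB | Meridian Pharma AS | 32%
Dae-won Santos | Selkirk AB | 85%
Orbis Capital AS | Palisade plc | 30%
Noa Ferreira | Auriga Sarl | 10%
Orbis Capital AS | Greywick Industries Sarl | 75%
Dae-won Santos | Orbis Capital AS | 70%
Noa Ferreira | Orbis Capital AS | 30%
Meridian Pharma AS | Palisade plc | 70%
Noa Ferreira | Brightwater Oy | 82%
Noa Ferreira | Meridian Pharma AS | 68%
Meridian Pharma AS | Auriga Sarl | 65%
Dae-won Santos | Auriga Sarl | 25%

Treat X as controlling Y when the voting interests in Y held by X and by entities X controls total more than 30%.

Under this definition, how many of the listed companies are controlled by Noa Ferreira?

4

Noa holds 68% of Meridian, so Noa controls Meridian.
Meridian and Noa together hold 65% + 10% = 75% of Auriga, so Noa controls Auriga.
Noa holds 82% of Brightwater, so Noa controls Brightwater.
Meridian holds 70% of Palisade, so Noa controls Palisade.
No other company's threshold is met.
Noa controls 4 companies.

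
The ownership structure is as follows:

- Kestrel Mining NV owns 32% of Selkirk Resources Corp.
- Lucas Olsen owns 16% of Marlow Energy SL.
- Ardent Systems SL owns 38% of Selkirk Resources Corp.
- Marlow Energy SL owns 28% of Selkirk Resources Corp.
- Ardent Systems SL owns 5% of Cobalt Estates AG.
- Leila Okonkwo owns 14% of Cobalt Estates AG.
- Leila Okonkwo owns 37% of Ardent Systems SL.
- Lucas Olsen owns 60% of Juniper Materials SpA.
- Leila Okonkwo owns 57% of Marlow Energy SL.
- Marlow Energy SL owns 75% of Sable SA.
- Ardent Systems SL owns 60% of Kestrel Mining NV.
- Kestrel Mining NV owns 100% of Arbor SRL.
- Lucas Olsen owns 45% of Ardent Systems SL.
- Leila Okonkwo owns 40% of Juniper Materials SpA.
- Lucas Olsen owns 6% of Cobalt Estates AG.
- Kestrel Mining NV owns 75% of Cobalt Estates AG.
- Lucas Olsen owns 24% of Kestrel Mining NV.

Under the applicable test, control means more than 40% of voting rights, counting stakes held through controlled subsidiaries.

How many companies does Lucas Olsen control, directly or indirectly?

Lucas holds 60% of Juniper, so Lucas controls Juniper.
Lucas holds 45% of Ardent, so Lucas controls Ardent.
Lucas and Ardent together hold 24% + 60% = 84% of Kestrel, so Lucas controls Kestrel.
Kestrel holds 100% of Arbor, so Lucas controls Arbor.
Kestrel and Ardent together hold 32% + 38% = 70% of Selkirk, so Lucas controls Selkirk.
Kestrel and Ardent and Lucas together hold 75% + 5% + 6% = 86% of Cobalt, so Lucas controls Cobalt.
No other company's threshold is met.
Lucas controls 6 companies.

6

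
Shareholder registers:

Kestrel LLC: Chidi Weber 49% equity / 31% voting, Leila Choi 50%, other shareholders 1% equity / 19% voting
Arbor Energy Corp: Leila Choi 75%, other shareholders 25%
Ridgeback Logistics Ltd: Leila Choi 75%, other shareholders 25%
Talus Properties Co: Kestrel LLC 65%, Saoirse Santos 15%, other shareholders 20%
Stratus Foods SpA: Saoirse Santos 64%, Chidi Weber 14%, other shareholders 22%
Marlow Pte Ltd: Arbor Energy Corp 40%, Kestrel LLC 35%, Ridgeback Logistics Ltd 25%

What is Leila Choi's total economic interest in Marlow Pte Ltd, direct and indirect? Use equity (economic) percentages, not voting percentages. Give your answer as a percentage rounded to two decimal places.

66.25%

Leila reaches Marlow along 3 paths.
Via Arbor: 75% × 40% = 30%.
Via Kestrel: 50% × 35% = 17.5%.
Via Ridgeback: 75% × 25% = 18.75%.
Total: 30% + 17.5% + 18.75% = 66.25%.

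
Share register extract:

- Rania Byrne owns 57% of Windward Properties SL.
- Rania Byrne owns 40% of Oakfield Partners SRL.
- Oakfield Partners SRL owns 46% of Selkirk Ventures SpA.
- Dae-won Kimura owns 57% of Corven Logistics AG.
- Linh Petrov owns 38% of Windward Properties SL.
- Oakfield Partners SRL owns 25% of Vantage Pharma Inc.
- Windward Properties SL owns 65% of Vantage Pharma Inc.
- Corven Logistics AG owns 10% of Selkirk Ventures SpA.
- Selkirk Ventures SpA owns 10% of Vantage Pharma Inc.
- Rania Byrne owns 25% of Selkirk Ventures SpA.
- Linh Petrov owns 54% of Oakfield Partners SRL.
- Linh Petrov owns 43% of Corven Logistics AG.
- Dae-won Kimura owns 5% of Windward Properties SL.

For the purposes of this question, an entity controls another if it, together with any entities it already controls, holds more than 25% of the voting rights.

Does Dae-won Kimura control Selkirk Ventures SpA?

No

Dae-won holds 57% of Corven, so Dae-won controls Corven.
In Selkirk, Dae-won's side holds only 10%, not > 25%.
So Dae-won does not control Selkirk.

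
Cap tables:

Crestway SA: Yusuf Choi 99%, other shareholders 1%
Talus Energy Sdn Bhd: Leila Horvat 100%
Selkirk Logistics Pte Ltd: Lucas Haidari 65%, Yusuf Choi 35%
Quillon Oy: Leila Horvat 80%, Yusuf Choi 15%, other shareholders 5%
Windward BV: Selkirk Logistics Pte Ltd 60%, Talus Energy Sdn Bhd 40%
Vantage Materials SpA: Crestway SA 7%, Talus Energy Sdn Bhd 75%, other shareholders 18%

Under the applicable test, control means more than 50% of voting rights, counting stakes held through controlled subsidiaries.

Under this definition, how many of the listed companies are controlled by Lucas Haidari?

Lucas holds 65% of Selkirk, so Lucas controls Selkirk.
Selkirk holds 60% of Windward, so Lucas controls Windward.
No other company's threshold is met.
Lucas controls 2 companies.

2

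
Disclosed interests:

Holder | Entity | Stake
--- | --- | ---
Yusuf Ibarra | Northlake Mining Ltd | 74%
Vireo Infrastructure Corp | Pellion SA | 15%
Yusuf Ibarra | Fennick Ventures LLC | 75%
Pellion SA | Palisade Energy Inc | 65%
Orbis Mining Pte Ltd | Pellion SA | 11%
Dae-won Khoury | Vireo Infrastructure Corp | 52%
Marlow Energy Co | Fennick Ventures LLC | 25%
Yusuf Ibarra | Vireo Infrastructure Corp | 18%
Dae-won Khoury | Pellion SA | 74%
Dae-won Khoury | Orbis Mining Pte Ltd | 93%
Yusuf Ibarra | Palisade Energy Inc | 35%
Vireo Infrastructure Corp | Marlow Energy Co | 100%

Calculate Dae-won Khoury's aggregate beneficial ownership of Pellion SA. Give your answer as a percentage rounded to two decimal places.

Dae-won reaches Pellion along 3 paths.
Via Orbis: 93% × 11% = 10.23%.
Via Vireo: 52% × 15% = 7.8%.
Direct stake: 74% = 74%.
Total: 10.23% + 7.8% + 74% = 92.03%.

92.03%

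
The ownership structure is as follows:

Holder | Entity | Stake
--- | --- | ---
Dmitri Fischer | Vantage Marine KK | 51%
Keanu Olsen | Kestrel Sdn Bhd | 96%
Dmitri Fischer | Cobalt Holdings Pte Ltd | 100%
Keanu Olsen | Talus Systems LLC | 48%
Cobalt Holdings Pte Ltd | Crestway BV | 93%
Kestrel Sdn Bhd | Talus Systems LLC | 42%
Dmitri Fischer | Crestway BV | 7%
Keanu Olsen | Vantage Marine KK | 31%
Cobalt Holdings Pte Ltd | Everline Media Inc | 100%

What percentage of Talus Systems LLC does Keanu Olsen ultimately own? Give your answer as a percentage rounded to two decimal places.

Keanu reaches Talus along 2 paths.
Direct stake: 48% = 48%.
Via Kestrel: 96% × 42% = 40.32%.
Total: 48% + 40.32% = 88.32%.

88.32%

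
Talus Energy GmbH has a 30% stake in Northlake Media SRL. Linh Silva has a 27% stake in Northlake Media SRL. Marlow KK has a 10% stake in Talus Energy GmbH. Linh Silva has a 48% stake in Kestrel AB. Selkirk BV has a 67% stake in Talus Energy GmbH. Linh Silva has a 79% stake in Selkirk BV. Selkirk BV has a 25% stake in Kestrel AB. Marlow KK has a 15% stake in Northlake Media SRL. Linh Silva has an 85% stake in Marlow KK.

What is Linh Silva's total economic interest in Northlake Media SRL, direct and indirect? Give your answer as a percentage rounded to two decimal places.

58.18%

Linh reaches Northlake along 4 paths.
Via Marlow → Talus: 85% × 10% × 30% = 2.55%.
Via Selkirk → Talus: 79% × 67% × 30% = 15.879%.
Via Marlow: 85% × 15% = 12.75%.
Direct stake: 27% = 27%.
Total: 2.55% + 15.879% + 12.75% + 27% = 58.179%.
Rounded: 58.18%.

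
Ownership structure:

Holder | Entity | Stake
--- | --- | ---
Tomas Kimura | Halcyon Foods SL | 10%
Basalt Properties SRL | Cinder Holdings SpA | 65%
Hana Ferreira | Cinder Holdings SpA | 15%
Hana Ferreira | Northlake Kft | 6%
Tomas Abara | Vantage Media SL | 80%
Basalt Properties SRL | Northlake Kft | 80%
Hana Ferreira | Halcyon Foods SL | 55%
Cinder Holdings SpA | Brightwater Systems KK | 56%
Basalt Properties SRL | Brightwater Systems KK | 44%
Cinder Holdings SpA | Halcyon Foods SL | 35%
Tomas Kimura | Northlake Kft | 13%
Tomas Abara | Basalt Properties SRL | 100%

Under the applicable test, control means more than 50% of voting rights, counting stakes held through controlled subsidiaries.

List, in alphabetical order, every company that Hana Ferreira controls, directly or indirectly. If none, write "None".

Hana holds 55% of Halcyon, so Hana controls Halcyon.
No other company's threshold is met.

Halcyon Foods SL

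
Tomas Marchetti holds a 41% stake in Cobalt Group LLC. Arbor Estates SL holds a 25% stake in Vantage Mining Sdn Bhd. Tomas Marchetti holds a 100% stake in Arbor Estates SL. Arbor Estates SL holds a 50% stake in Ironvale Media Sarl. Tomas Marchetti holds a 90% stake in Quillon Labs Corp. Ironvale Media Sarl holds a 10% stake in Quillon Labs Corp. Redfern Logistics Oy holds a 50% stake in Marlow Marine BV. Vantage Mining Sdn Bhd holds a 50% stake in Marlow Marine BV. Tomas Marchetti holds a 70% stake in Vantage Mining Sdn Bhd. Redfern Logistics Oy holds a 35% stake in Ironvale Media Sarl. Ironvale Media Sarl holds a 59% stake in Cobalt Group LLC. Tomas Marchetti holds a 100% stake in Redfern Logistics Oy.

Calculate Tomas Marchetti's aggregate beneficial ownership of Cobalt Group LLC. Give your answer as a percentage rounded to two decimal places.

91.15%

Tomas reaches Cobalt along 3 paths.
Via Redfern → Ironvale: 100% × 35% × 59% = 20.65%.
Via Arbor → Ironvale: 100% × 50% × 59% = 29.5%.
Direct stake: 41% = 41%.
Total: 20.65% + 29.5% + 41% = 91.15%.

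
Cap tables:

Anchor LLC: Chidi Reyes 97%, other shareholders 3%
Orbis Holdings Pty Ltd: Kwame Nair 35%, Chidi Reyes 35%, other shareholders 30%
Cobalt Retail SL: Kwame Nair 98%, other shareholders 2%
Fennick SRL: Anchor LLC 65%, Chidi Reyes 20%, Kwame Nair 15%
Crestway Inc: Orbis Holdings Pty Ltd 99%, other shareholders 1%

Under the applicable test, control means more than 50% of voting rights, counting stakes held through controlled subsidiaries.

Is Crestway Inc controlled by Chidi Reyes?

Chidi holds 97% of Anchor, so Chidi controls Anchor.
Anchor and Chidi together hold 65% + 20% = 85% of Fennick, so Chidi controls Fennick.
Neither Chidi nor any entity Chidi controls holds any voting interest in Crestway.
So Chidi does not control Crestway.

No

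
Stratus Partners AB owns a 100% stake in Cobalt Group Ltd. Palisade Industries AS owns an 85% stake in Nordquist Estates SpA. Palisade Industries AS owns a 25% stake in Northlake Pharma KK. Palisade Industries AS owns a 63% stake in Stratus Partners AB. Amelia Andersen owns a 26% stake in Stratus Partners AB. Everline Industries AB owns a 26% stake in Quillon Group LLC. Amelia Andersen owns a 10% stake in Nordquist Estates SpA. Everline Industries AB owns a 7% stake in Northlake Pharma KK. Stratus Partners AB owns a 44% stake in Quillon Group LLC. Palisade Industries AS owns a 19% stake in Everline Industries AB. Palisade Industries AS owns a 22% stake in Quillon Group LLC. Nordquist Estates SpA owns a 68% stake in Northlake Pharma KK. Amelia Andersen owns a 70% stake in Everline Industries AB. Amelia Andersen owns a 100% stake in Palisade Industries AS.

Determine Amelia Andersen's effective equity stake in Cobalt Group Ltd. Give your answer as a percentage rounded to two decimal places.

89.00%

Amelia reaches Cobalt along 2 paths.
Via Stratus: 26% × 100% = 26%.
Via Palisade → Stratus: 100% × 63% × 100% = 63%.
Total: 26% + 63% = 89%.
Rounded: 89.00%.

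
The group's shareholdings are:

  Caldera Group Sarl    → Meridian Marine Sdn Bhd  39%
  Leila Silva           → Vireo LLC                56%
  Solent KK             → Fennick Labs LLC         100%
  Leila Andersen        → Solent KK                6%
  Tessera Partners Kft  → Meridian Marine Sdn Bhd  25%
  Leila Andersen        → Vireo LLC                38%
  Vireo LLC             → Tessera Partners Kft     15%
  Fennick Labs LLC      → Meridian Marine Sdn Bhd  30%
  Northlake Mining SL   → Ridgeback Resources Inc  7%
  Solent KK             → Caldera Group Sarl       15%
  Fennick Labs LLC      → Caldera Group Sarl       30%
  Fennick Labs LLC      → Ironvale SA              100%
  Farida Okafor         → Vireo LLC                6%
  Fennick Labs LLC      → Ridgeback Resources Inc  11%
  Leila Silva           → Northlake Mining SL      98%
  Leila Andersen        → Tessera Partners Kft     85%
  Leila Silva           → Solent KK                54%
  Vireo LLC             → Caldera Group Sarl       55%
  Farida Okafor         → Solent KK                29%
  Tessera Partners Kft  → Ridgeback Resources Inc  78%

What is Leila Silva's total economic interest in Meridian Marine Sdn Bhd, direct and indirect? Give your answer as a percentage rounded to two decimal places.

Leila Silva reaches Meridian along 5 paths.
Via Solent → Fennick: 54% × 100% × 30% = 16.2%.
Via Solent → Caldera: 54% × 15% × 39% = 3.159%.
Via Solent → Fennick → Caldera: 54% × 100% × 30% × 39% = 6.318%.
Via Vireo → Caldera: 56% × 55% × 39% = 12.012%.
Via Vireo → Tessera: 56% × 15% × 25% = 2.1%.
Total: 16.2% + 3.159% + 6.318% + 12.012% + 2.1% = 39.789%.
Rounded: 39.79%.

39.79%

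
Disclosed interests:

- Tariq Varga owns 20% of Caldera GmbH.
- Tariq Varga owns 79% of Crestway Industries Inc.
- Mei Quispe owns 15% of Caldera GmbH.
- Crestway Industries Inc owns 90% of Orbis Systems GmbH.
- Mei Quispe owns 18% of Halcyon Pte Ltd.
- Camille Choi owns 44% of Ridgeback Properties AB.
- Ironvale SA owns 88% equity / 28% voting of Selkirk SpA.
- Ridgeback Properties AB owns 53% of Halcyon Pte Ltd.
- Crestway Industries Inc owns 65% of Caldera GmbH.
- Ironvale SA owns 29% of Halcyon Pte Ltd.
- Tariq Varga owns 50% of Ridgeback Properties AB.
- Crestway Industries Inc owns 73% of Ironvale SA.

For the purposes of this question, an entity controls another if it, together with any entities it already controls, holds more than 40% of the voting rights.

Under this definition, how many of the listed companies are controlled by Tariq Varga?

Tariq holds 79% of Crestway, so Tariq controls Crestway.
Crestway holds 73% of Ironvale, so Tariq controls Ironvale.
Tariq holds 50% of Ridgeback, so Tariq controls Ridgeback.
Ridgeback and Ironvale together hold 53% + 29% = 82% of Halcyon, so Tariq controls Halcyon.
Crestway and Tariq together hold 65% + 20% = 85% of Caldera, so Tariq controls Caldera.
Crestway holds 90% of Orbis, so Tariq controls Orbis.
No other company's threshold is met.
Tariq controls 6 companies.

6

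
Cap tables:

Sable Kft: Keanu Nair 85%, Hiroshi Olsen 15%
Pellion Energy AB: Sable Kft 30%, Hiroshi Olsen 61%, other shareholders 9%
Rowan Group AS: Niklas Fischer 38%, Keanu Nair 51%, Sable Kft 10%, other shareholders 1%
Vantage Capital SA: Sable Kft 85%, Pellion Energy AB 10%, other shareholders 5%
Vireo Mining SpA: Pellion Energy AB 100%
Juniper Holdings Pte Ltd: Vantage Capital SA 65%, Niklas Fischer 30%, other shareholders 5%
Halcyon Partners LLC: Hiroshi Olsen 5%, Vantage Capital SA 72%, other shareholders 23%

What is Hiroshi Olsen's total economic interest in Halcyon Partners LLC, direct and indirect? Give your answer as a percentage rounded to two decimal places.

18.90%

Hiroshi reaches Halcyon along 4 paths.
Direct stake: 5% = 5%.
Via Sable → Vantage: 15% × 85% × 72% = 9.18%.
Via Sable → Pellion → Vantage: 15% × 30% × 10% × 72% = 0.324%.
Via Pellion → Vantage: 61% × 10% × 72% = 4.392%.
Total: 5% + 9.18% + 0.324% + 4.392% = 18.896%.
Rounded: 18.90%.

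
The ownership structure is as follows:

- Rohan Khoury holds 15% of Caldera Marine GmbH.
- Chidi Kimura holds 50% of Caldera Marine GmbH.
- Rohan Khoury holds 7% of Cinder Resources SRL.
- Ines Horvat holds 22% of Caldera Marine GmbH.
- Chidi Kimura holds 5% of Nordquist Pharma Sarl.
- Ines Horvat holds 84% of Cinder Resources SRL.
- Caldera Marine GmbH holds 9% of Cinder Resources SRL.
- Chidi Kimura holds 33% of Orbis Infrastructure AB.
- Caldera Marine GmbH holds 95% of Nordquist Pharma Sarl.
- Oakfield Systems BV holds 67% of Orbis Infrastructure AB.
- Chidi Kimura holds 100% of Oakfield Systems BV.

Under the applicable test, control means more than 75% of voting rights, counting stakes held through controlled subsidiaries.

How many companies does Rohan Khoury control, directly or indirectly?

Rohan's largest direct stake is 15% in Caldera, which does not meet the threshold.
Rohan controls 0 companies.

0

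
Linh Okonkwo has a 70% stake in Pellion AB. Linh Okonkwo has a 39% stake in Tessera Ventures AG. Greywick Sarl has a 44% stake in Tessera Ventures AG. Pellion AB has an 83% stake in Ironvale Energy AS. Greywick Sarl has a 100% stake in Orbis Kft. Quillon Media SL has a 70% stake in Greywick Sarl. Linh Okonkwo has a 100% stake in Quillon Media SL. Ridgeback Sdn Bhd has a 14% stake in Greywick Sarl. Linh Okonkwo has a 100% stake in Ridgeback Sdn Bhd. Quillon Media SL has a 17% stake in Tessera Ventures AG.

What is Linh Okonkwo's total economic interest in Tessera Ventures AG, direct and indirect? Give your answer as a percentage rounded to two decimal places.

Linh reaches Tessera along 4 paths.
Via Quillon → Greywick: 100% × 70% × 44% = 30.8%.
Via Ridgeback → Greywick: 100% × 14% × 44% = 6.16%.
Direct stake: 39% = 39%.
Via Quillon: 100% × 17% = 17%.
Total: 30.8% + 6.16% + 39% + 17% = 92.96%.

92.96%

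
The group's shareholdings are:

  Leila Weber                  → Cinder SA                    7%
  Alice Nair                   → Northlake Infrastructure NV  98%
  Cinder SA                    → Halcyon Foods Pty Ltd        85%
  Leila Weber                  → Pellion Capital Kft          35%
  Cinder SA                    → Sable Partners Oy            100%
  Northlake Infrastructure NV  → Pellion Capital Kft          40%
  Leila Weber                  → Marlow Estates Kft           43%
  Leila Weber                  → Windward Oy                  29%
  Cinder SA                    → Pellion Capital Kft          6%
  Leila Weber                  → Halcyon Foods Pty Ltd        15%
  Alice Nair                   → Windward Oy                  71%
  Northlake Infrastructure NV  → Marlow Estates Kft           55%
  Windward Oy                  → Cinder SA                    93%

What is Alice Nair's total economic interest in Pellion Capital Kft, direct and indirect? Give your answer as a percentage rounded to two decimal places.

Alice reaches Pellion along 2 paths.
Via Northlake: 98% × 40% = 39.2%.
Via Windward → Cinder: 71% × 93% × 6% = 3.9618%.
Total: 39.2% + 3.9618% = 43.1618%.
Rounded: 43.16%.

43.16%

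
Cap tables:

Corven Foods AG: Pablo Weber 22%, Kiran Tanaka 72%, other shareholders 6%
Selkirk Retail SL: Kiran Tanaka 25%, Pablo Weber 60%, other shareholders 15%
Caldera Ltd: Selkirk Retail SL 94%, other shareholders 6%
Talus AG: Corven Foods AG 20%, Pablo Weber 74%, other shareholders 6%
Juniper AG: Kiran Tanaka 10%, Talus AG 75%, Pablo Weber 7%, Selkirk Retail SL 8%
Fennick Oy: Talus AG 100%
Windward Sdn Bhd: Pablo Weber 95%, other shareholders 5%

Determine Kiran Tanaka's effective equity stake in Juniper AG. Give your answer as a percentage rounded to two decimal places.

22.80%

Kiran reaches Juniper along 3 paths.
Direct stake: 10% = 10%.
Via Corven → Talus: 72% × 20% × 75% = 10.8%.
Via Selkirk: 25% × 8% = 2%.
Total: 10% + 10.8% + 2% = 22.8%.
Rounded: 22.80%.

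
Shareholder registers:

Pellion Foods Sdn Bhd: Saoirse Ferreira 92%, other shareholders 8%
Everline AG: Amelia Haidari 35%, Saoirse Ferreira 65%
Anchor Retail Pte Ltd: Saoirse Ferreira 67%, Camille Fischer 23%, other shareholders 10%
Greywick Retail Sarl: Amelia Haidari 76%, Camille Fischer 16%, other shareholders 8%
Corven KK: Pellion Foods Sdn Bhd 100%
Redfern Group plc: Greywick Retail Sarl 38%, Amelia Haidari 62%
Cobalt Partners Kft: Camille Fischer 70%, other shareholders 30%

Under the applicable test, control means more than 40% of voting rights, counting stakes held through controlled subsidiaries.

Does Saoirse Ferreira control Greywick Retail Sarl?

No

Saoirse holds 92% of Pellion, so Saoirse controls Pellion.
Saoirse holds 65% of Everline, so Saoirse controls Everline.
Saoirse holds 67% of Anchor, so Saoirse controls Anchor.
Pellion holds 100% of Corven, so Saoirse controls Corven.
Neither Saoirse nor any entity Saoirse controls holds any voting interest in Greywick.
So Saoirse does not control Greywick.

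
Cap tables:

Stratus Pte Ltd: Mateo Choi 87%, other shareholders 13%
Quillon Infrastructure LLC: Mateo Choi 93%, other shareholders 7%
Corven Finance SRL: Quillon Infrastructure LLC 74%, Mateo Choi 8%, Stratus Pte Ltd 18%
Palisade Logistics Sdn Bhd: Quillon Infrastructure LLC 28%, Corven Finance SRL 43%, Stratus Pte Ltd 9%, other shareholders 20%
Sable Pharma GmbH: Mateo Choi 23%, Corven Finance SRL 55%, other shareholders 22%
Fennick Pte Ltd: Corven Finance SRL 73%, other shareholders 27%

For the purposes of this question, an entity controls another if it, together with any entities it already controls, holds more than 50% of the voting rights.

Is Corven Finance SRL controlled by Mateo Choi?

Mateo holds 87% of Stratus, so Mateo controls Stratus.
Mateo holds 93% of Quillon, so Mateo controls Quillon.
Quillon and Mateo and Stratus together hold 74% + 8% + 18% = 100% of Corven, so Mateo controls Corven.

Yes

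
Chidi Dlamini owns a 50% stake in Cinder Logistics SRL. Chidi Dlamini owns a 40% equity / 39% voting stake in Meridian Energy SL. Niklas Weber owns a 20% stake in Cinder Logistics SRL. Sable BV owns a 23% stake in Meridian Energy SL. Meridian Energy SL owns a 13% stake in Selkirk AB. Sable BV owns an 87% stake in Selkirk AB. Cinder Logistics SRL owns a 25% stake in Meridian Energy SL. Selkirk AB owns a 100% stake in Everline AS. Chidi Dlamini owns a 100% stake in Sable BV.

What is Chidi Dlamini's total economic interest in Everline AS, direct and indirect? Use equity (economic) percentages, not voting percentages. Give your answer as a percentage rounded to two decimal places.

96.82%

Chidi reaches Everline along 4 paths.
Via Cinder → Meridian → Selkirk: 50% × 25% × 13% × 100% = 1.625%.
Via Meridian → Selkirk: 40% × 13% × 100% = 5.2%.
Via Sable → Meridian → Selkirk: 100% × 23% × 13% × 100% = 2.99%.
Via Sable → Selkirk: 100% × 87% × 100% = 87%.
Total: 1.625% + 5.2% + 2.99% + 87% = 96.815%.
Rounded: 96.82%.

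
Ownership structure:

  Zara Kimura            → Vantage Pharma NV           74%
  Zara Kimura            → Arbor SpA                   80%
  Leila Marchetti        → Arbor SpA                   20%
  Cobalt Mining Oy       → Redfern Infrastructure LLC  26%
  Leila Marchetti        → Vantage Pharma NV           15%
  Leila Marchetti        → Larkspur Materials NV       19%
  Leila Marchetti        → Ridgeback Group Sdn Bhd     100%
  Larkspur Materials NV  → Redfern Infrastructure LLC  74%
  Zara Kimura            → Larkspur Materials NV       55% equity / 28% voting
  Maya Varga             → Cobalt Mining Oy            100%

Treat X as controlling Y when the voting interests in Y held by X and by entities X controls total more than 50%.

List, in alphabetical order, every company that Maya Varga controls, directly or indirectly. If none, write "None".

Cobalt Mining Oy

Maya holds 100% of Cobalt, so Maya controls Cobalt.
No other company's threshold is met.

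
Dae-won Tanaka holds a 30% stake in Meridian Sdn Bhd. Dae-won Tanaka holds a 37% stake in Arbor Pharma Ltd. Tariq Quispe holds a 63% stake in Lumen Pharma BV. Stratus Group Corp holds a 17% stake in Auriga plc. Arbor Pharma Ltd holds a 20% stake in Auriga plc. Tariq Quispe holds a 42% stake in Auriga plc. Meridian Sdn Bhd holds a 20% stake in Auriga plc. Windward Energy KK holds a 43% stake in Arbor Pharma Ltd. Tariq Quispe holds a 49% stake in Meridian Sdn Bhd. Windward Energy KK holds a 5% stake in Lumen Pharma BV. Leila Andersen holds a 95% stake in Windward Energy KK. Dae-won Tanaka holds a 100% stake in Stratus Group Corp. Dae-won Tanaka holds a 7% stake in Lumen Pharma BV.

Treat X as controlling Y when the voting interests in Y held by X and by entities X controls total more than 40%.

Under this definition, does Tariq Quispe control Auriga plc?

Yes

Tariq holds 49% of Meridian, so Tariq controls Meridian.
Meridian and Tariq together hold 20% + 42% = 62% of Auriga, so Tariq controls Auriga.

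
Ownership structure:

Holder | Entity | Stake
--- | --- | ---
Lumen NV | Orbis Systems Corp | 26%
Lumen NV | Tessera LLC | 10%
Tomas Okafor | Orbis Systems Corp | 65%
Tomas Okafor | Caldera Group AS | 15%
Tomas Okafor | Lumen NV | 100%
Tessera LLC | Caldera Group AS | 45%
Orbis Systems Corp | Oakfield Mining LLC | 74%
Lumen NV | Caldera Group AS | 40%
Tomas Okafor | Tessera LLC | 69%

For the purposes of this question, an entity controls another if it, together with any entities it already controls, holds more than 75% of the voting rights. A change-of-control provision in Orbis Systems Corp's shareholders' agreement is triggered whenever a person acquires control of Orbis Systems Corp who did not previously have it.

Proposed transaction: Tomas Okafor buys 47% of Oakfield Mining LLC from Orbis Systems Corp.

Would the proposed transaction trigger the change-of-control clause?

The purchase adds only to Tomas's holdings (Orbis's stake shrinks), so Tomas is the only person who could newly come to control Orbis.
Tomas holds 100% of Lumen, so Tomas controls Lumen.
Lumen and Tomas together hold 26% + 65% = 91% of Orbis, so Tomas controls Orbis.
So Tomas already controls Orbis before the transaction.
After the purchase, Tomas holds 47% of Oakfield directly, and Orbis's stake falls to 27%.
Tomas controlled Orbis already, so this is not a new person acquiring control; every other person's position is unchanged or reduced.
No new person acquires control, so the clause is not triggered.

No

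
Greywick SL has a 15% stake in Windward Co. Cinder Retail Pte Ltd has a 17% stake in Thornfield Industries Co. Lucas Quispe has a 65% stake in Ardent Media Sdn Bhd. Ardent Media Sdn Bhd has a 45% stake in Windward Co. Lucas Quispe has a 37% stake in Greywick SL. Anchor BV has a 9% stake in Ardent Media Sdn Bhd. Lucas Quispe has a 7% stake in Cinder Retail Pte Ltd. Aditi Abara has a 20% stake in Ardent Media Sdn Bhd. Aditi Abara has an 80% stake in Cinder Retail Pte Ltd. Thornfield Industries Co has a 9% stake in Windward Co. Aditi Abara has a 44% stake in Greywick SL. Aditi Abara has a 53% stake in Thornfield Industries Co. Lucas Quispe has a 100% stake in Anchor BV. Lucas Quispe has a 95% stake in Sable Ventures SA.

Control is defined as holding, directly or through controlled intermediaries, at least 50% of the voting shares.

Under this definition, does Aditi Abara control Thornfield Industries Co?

Yes

Aditi holds 80% of Cinder, so Aditi controls Cinder.
Aditi and Cinder together hold 53% + 17% = 70% of Thornfield, so Aditi controls Thornfield.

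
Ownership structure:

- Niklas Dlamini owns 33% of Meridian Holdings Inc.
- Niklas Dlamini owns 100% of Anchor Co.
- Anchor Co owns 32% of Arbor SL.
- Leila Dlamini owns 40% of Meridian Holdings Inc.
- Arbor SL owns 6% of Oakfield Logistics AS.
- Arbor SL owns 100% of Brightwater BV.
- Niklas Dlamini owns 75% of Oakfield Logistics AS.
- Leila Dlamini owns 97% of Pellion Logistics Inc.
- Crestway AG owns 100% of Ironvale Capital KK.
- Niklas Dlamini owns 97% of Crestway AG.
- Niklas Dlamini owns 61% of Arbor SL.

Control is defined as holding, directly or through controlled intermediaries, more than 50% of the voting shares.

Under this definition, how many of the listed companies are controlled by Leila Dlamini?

1

Leila holds 97% of Pellion, so Leila controls Pellion.
No other company's threshold is met.
Leila controls 1 company.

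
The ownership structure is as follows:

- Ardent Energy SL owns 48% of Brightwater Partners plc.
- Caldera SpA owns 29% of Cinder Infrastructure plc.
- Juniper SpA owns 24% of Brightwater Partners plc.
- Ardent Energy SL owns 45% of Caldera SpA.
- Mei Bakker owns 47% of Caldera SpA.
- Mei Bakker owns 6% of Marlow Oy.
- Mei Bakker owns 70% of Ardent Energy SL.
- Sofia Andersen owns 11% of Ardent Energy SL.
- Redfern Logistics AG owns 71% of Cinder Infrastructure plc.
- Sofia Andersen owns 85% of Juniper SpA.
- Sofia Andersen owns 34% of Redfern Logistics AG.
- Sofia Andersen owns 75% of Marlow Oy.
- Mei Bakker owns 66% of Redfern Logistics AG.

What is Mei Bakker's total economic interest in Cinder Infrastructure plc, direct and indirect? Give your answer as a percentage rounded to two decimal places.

Mei reaches Cinder along 3 paths.
Via Redfern: 66% × 71% = 46.86%.
Via Caldera: 47% × 29% = 13.63%.
Via Ardent → Caldera: 70% × 45% × 29% = 9.135%.
Total: 46.86% + 13.63% + 9.135% = 69.625%.
Rounded: 69.63%.

69.63%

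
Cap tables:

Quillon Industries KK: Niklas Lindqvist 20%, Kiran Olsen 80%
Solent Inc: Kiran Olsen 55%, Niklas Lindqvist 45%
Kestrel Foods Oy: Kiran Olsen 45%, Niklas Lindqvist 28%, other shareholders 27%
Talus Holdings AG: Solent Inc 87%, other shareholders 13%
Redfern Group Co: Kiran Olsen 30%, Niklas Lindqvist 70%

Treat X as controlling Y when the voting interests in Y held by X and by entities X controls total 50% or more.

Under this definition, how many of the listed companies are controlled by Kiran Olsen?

3

Kiran holds 80% of Quillon, so Kiran controls Quillon.
Kiran holds 55% of Solent, so Kiran controls Solent.
Solent holds 87% of Talus, so Kiran controls Talus.
No other company's threshold is met.
Kiran controls 3 companies.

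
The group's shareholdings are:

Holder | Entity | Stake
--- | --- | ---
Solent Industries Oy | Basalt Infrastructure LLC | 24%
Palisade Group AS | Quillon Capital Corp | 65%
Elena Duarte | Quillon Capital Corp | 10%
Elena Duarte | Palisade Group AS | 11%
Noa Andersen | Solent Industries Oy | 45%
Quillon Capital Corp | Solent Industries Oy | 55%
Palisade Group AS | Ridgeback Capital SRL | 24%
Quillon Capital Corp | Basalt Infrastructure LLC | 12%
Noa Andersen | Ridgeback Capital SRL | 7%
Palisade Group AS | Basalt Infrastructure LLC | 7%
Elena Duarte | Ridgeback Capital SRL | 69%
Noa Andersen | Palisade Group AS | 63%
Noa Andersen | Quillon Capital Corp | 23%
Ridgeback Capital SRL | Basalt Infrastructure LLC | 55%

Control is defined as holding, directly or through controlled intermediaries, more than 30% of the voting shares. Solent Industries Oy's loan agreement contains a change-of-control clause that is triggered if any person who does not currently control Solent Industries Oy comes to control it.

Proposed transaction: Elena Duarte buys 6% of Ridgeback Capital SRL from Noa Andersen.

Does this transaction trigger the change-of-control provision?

No

The purchase adds only to Elena's holdings (Noa's stake shrinks), so Elena is the only person who could newly come to control Solent.
Elena holds 69% of Ridgeback, so Elena controls Ridgeback.
Ridgeback holds 55% of Basalt, so Elena controls Basalt.
Neither Elena nor any entity Elena controls holds any voting interest in Solent.
So before the transaction, Elena does not control Solent.
After the purchase, Elena's direct stake in Ridgeback rises to 69% + 6% = 75%, and Noa's stake falls to 1%.
Elena holds 75% of Ridgeback, so Elena controls Ridgeback.
After the transaction, neither Elena nor any entity Elena controls holds a voting interest in Solent, so Elena still does not control it.
No new person acquires control, so the clause is not triggered.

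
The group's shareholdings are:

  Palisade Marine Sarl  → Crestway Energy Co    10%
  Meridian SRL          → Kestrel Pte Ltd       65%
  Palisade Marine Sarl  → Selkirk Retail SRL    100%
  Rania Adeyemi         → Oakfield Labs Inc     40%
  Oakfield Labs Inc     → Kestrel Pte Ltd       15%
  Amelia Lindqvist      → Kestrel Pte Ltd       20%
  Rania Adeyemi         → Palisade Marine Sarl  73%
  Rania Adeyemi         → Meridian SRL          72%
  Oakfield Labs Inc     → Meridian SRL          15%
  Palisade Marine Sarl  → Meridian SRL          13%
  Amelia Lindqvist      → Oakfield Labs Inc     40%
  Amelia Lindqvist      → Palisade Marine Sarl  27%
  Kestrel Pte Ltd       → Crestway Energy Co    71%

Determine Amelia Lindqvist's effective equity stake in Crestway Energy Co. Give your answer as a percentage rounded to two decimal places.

Amelia reaches Crestway along 5 paths.
Via Palisade: 27% × 10% = 2.7%.
Via Oakfield → Kestrel: 40% × 15% × 71% = 4.26%.
Via Oakfield → Meridian → Kestrel: 40% × 15% × 65% × 71% = 2.769%.
Via Palisade → Meridian → Kestrel: 27% × 13% × 65% × 71% = 1.619865%.
Via Kestrel: 20% × 71% = 14.2%.
Total: 2.7% + 4.26% + 2.769% + 1.619865% + 14.2% = 25.548865%.
Rounded: 25.55%.

25.55%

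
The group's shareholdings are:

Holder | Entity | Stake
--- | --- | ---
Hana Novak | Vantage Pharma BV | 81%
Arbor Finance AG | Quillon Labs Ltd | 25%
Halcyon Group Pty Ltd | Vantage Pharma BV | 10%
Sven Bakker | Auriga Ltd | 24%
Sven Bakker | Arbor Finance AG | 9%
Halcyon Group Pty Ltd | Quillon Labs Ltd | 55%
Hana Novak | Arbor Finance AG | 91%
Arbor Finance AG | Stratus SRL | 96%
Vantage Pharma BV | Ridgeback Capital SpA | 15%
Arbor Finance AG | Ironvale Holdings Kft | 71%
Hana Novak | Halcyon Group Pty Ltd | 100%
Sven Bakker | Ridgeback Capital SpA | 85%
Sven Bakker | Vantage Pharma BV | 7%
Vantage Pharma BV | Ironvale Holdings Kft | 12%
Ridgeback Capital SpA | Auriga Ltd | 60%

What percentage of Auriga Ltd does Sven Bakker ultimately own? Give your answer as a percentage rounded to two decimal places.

75.63%

Sven reaches Auriga along 3 paths.
Direct stake: 24% = 24%.
Via Ridgeback: 85% × 60% = 51%.
Via Vantage → Ridgeback: 7% × 15% × 60% = 0.63%.
Total: 24% + 51% + 0.63% = 75.63%.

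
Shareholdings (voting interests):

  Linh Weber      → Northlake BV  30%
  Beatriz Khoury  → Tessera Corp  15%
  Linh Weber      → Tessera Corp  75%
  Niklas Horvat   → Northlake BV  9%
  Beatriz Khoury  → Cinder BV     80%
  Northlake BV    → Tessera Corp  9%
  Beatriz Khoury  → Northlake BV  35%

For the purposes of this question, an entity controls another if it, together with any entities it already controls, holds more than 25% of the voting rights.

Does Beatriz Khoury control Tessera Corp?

No

Beatriz holds 35% of Northlake, so Beatriz controls Northlake.
Beatriz holds 80% of Cinder, so Beatriz controls Cinder.
In Tessera, Beatriz's side holds only 9% + 15% = 24%, not > 25%.
So Beatriz does not control Tessera.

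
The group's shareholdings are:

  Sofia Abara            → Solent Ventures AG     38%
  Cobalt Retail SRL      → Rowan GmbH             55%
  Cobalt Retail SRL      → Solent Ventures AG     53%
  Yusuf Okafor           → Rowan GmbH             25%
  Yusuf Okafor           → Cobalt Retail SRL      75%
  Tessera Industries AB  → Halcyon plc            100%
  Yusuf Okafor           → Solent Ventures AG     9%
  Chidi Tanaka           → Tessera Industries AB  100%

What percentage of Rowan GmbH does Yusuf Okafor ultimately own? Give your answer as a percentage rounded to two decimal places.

66.25%

Yusuf reaches Rowan along 2 paths.
Direct stake: 25% = 25%.
Via Cobalt: 75% × 55% = 41.25%.
Total: 25% + 41.25% = 66.25%.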